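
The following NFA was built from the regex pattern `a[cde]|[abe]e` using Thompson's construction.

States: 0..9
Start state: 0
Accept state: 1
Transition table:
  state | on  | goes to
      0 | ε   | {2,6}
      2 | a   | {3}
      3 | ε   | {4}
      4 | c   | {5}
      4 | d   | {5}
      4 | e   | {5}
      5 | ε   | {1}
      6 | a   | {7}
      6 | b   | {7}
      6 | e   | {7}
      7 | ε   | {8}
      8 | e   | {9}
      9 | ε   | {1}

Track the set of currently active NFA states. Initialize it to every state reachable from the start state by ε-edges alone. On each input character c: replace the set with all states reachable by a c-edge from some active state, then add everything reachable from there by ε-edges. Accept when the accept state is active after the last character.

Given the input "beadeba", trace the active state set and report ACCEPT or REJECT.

initial (ε-close {0}): {0,2,6}
'b' @ 1: {7,8}
'e' @ 2: {1,9}  ✓accept
'a' @ 3: {}  — dead — no transitions
rest 'deba' ignored (set empty)
after full input: {}  (accept=1 not in)

Answer: REJECT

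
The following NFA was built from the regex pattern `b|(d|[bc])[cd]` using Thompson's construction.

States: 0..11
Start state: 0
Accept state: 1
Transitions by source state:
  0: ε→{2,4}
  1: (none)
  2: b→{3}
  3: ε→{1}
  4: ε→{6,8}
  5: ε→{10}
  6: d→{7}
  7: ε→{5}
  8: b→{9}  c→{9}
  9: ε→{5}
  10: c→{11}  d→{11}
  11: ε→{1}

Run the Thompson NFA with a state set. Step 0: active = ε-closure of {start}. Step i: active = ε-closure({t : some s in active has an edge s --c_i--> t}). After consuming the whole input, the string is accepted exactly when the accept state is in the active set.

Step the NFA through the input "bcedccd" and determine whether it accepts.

Answer: REJECT

Derivation:
initial (ε-close {0}): {0,2,4,6,8}
'b' @ 1: {1,3,5,9,10}  ✓accept
'c' @ 2: {1,11}  ✓accept
'e' @ 3: {}  — state set empty
rest 'dccd' ignored (set empty)
final: {}; accept 1 not in set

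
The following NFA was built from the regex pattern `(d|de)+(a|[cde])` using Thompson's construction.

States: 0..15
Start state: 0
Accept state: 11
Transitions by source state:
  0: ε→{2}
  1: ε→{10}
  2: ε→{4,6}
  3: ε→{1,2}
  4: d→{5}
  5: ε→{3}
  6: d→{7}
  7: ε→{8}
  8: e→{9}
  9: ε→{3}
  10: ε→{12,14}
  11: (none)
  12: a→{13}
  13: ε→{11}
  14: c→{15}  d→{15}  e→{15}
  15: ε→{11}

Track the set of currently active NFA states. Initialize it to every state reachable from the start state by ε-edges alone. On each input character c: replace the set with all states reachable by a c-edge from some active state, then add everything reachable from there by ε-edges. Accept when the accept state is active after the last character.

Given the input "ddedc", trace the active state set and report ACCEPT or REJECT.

Answer: ACCEPT

Trace:
S₀ = ε-closure({0}) = {0,2,4,6}
'd' @ 1: {1,2,3,4,5,6,7,8,10,12,14}
'd' @ 2: {1,2,3,4,5,6,7,8,10,11,12,14,15}  ✓accept
'e' @ 3: {1,2,3,4,6,9,10,11,12,14,15}  ✓accept
'd' @ 4: {1,2,3,4,5,6,7,8,10,11,12,14,15}  ✓accept
'c' @ 5: {11,15}  ✓accept
final: {11,15}; accept 11 in set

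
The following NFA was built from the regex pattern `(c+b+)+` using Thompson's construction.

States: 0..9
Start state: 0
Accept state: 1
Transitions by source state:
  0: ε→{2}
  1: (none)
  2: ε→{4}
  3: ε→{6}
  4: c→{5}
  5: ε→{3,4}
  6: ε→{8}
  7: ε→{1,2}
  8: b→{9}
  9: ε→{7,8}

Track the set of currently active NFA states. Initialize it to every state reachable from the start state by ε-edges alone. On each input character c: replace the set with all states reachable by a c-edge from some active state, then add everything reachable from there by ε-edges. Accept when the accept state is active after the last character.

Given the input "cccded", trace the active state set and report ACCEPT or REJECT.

Answer: REJECT

Derivation:
S₀ = ε-closure({0}) = {0,2,4}
'c' @ 1: {3,4,5,6,8}
'c' @ 2: {3,4,5,6,8}
'c' @ 3: {3,4,5,6,8}
'd' @ 4: {}  — dead — no transitions
rest 'ed' ignored (set empty)
final: {}; accept 1 not in set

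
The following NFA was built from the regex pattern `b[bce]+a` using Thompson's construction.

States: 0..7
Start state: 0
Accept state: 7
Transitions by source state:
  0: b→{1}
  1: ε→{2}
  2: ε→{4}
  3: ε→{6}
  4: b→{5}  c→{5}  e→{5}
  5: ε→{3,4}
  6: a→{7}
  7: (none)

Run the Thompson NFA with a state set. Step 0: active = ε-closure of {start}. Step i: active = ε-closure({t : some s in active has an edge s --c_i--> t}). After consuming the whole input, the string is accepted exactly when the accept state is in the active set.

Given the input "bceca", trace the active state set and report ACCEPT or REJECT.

initial (ε-close {0}): {0}
'b' @ 1: {1,2,4}
'c' @ 2: {3,4,5,6}
'e' @ 3: {3,4,5,6}
'c' @ 4: {3,4,5,6}
'a' @ 5: {7}  [accepting]
after full input: {7}  (accept=7 in)

Answer: ACCEPT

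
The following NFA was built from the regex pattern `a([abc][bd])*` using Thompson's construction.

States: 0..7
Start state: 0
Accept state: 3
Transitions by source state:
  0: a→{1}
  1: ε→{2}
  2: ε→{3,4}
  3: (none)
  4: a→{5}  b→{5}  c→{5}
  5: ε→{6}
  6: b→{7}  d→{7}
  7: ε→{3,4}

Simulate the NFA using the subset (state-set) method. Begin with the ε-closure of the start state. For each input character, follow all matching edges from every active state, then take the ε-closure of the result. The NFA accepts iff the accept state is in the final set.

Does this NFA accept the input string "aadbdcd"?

Answer: ACCEPT

Steps:
S₀ = ε-closure({0}) = {0}
'a' @ 1: {1,2,3,4}  [accepting]
'a' @ 2: {5,6}
'd' @ 3: {3,4,7}  [accepting]
'b' @ 4: {5,6}
'd' @ 5: {3,4,7}  [accepting]
'c' @ 6: {5,6}
'd' @ 7: {3,4,7}  [accepting]
final: {3,4,7}; accept 3 in set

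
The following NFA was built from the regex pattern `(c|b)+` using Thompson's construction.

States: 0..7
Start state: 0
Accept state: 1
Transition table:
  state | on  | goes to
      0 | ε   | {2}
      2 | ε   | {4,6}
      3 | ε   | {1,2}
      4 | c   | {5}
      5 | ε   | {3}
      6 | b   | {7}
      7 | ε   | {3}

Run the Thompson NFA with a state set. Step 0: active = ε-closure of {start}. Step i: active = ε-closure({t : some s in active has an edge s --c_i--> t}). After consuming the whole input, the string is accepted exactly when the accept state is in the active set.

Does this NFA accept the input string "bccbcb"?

Answer: ACCEPT

Trace:
initial (ε-close {0}): {0,2,4,6}
'b' @ 1: {1,2,3,4,6,7}  (accept∈set)
'c' @ 2: {1,2,3,4,5,6}  (accept∈set)
'c' @ 3: {1,2,3,4,5,6}  (accept∈set)
'b' @ 4: {1,2,3,4,6,7}  (accept∈set)
'c' @ 5: {1,2,3,4,5,6}  (accept∈set)
'b' @ 6: {1,2,3,4,6,7}  (accept∈set)
final: {1,2,3,4,6,7}; accept 1 in set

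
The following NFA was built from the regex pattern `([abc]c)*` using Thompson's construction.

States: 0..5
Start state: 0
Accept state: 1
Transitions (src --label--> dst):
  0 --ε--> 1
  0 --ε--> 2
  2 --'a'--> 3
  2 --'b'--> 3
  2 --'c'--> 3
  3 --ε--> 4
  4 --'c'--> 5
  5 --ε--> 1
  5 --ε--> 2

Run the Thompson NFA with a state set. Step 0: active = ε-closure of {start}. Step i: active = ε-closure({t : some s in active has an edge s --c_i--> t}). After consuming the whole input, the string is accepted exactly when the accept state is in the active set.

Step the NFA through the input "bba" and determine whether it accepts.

Answer: REJECT

Steps:
start: ε-closure({0}) = {0,1,2}
'b' @ 1: {3,4}
'b' @ 2: {}  — state set empty
rest 'a' ignored (set empty)
end set {} — state 1 not in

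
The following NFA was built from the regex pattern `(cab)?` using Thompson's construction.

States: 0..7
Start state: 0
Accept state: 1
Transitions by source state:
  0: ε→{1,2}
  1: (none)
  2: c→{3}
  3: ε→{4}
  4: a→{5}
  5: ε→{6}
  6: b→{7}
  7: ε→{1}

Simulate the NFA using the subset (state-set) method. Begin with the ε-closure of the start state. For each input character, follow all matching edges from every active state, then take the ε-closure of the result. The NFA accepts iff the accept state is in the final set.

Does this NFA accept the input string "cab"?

S₀ = ε-closure({0}) = {0,1,2}
'c' @ 1: {3,4}
'a' @ 2: {5,6}
'b' @ 3: {1,7}  ✓accept
final: {1,7}; accept 1 in set

Answer: ACCEPT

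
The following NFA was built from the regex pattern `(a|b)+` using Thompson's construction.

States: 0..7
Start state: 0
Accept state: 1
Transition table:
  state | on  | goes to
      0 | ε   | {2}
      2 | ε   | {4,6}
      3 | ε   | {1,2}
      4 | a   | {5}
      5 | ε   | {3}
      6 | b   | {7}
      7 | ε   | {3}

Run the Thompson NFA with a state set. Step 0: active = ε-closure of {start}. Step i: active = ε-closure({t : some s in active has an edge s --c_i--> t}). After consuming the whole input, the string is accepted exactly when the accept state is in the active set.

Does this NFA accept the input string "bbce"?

start: ε-closure({0}) = {0,2,4,6}
'b' @ 1: {1,2,3,4,6,7}  ✓accept
'b' @ 2: {1,2,3,4,6,7}  ✓accept
'c' @ 3: {}  — state set empty
rest 'e' ignored (set empty)
after full input: {}  (accept=1 not in)

Answer: REJECT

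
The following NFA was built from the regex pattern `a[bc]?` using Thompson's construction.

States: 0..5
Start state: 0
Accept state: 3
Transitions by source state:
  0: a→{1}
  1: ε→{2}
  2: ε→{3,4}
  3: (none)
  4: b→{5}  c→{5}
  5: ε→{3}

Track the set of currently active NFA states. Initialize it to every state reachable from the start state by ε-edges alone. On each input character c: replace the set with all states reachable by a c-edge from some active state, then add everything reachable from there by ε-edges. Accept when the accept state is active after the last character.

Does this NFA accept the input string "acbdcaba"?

initial (ε-close {0}): {0}
'a' @ 1: {1,2,3,4}  ✓accept
'c' @ 2: {3,5}  ✓accept
'b' @ 3: {}  — dead — no transitions
rest 'dcaba' ignored (set empty)
final: {}; accept 3 not in set

Answer: REJECT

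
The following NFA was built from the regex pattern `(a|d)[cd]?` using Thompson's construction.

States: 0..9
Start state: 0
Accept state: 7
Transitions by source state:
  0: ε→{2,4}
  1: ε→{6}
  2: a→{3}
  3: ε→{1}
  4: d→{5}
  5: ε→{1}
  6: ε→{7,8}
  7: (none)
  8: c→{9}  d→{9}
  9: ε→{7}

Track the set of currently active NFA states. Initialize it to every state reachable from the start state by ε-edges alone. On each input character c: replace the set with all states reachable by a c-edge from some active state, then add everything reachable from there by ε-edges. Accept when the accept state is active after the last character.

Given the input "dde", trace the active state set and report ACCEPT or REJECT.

initial (ε-close {0}): {0,2,4}
'd' @ 1: {1,5,6,7,8}  (accept∈set)
'd' @ 2: {7,9}  (accept∈set)
'e' @ 3: {}  — no active states
end set {} — state 7 not in

Answer: REJECT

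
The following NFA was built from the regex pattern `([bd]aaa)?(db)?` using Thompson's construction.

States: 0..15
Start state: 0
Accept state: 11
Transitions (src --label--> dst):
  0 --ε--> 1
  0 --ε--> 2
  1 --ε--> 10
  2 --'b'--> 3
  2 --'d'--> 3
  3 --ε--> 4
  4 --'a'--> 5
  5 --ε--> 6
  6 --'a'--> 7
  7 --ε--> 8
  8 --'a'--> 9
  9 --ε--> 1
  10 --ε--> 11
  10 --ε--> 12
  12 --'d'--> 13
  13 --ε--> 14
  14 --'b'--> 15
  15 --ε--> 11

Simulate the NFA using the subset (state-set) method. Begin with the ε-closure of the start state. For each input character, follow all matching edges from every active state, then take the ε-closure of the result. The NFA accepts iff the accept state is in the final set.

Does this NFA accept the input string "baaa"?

S₀ = ε-closure({0}) = {0,1,2,10,11,12}
'b' @ 1: {3,4}
'a' @ 2: {5,6}
'a' @ 3: {7,8}
'a' @ 4: {1,9,10,11,12}  [accepting]
final: {1,9,10,11,12}; accept 11 in set

Answer: ACCEPT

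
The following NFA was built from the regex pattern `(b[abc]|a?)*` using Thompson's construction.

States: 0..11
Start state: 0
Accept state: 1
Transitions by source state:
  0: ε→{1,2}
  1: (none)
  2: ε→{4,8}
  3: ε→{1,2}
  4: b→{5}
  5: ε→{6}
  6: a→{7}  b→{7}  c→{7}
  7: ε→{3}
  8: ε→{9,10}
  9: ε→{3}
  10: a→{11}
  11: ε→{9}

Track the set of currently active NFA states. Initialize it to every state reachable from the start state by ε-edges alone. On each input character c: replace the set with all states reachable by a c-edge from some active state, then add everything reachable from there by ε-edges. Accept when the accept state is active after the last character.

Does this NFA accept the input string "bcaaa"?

initial (ε-close {0}): {0,1,2,3,4,8,9,10}
'b' @ 1: {5,6}
'c' @ 2: {1,2,3,4,7,8,9,10}  ✓accept
'a' @ 3: {1,2,3,4,8,9,10,11}  ✓accept
'a' @ 4: {1,2,3,4,8,9,10,11}  ✓accept
'a' @ 5: {1,2,3,4,8,9,10,11}  ✓accept
final: {1,2,3,4,8,9,10,11}; accept 1 in set

Answer: ACCEPT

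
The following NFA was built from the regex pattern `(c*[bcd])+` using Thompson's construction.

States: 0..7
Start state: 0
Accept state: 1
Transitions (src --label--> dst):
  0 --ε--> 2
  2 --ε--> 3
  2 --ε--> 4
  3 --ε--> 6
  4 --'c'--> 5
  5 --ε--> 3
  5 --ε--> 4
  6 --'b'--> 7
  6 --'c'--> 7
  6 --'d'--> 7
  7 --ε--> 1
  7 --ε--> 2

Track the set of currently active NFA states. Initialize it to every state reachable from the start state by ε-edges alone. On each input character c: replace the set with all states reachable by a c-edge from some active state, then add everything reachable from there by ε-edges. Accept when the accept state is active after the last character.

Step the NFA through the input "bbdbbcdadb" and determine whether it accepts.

Answer: REJECT

Derivation:
start: ε-closure({0}) = {0,2,3,4,6}
'b' @ 1: {1,2,3,4,6,7}  ✓accept
'b' @ 2: {1,2,3,4,6,7}  ✓accept
'd' @ 3: {1,2,3,4,6,7}  ✓accept
'b' @ 4: {1,2,3,4,6,7}  ✓accept
'b' @ 5: {1,2,3,4,6,7}  ✓accept
'c' @ 6: {1,2,3,4,5,6,7}  ✓accept
'd' @ 7: {1,2,3,4,6,7}  ✓accept
'a' @ 8: {}  — dead — no transitions
rest 'db' ignored (set empty)
after full input: {}  (accept=1 not in)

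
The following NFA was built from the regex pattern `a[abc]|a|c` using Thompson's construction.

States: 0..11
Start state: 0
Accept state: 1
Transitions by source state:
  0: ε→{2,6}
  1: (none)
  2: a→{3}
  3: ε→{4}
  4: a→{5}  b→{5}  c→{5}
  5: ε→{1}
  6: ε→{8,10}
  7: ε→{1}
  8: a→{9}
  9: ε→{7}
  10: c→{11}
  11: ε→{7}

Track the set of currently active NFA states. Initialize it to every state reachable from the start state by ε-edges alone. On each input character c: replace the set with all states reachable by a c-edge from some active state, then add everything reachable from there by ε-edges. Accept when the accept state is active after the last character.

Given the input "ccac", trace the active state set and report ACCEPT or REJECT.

S₀ = ε-closure({0}) = {0,2,6,8,10}
'c' @ 1: {1,7,11}  (accept∈set)
'c' @ 2: {}  — state set empty
rest 'ac' ignored (set empty)
end set {} — state 1 not in

Answer: REJECT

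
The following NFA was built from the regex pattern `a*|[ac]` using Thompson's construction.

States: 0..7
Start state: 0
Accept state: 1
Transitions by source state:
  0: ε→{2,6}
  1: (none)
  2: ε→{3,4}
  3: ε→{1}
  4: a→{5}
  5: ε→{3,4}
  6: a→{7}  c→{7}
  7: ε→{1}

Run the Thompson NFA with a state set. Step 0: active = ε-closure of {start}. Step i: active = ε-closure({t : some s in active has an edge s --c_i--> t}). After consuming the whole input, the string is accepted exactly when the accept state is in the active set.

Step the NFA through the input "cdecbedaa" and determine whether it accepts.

S₀ = ε-closure({0}) = {0,1,2,3,4,6}
'c' @ 1: {1,7}  [accepting]
'd' @ 2: {}  — state set empty
rest 'ecbedaa' ignored (set empty)
after full input: {}  (accept=1 not in)

Answer: REJECT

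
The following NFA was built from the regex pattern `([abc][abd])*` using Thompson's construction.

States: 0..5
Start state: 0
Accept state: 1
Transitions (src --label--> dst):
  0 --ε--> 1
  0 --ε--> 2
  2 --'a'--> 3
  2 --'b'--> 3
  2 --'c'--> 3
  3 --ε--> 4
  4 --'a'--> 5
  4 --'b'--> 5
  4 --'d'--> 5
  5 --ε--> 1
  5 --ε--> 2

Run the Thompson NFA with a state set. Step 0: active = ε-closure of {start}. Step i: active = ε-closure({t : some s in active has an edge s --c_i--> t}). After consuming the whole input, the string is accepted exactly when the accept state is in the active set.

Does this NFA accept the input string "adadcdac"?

Answer: REJECT

Trace:
S₀ = ε-closure({0}) = {0,1,2}
'a' @ 1: {3,4}
'd' @ 2: {1,2,5}  (accept∈set)
'a' @ 3: {3,4}
'd' @ 4: {1,2,5}  (accept∈set)
'c' @ 5: {3,4}
'd' @ 6: {1,2,5}  (accept∈set)
'a' @ 7: {3,4}
'c' @ 8: {}  — dead — no transitions
end set {} — state 1 not in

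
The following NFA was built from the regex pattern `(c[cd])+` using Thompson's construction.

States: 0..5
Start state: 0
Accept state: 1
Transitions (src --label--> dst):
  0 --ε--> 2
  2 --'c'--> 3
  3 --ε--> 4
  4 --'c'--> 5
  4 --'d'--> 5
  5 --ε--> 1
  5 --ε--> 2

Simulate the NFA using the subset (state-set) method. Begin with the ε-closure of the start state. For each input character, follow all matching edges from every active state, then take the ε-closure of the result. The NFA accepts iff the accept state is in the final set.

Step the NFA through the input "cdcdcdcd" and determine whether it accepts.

Answer: ACCEPT

Trace:
initial (ε-close {0}): {0,2}
'c' @ 1: {3,4}
'd' @ 2: {1,2,5}  [accepting]
'c' @ 3: {3,4}
'd' @ 4: {1,2,5}  [accepting]
'c' @ 5: {3,4}
'd' @ 6: {1,2,5}  [accepting]
'c' @ 7: {3,4}
'd' @ 8: {1,2,5}  [accepting]
after full input: {1,2,5}  (accept=1 in)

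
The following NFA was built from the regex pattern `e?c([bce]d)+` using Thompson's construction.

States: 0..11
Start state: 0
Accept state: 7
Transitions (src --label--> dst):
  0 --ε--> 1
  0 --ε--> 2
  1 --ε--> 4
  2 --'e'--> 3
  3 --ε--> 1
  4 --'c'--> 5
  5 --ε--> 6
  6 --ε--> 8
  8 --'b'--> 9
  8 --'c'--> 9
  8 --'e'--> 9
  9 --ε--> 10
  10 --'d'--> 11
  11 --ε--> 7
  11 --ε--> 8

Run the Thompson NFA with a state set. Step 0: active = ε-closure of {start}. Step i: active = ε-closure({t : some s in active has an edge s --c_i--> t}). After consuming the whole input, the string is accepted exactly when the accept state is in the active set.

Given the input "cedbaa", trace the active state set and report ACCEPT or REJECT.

initial (ε-close {0}): {0,1,2,4}
'c' @ 1: {5,6,8}
'e' @ 2: {9,10}
'd' @ 3: {7,8,11}  [accepting]
'b' @ 4: {9,10}
'a' @ 5: {}  — state set empty
rest 'a' ignored (set empty)
end set {} — state 7 not in

Answer: REJECT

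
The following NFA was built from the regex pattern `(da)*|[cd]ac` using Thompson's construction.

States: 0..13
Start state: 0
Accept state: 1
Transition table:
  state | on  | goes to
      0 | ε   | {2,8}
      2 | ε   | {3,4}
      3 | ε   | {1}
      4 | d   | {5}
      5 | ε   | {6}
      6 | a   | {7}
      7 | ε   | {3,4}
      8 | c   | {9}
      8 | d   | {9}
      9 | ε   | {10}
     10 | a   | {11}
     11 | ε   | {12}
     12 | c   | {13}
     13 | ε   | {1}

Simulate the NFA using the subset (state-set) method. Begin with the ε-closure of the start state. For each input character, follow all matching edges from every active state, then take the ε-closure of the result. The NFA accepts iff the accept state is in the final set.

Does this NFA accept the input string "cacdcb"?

Answer: REJECT

Steps:
initial (ε-close {0}): {0,1,2,3,4,8}
'c' @ 1: {9,10}
'a' @ 2: {11,12}
'c' @ 3: {1,13}  ✓accept
'd' @ 4: {}  — dead — no transitions
rest 'cb' ignored (set empty)
final: {}; accept 1 not in set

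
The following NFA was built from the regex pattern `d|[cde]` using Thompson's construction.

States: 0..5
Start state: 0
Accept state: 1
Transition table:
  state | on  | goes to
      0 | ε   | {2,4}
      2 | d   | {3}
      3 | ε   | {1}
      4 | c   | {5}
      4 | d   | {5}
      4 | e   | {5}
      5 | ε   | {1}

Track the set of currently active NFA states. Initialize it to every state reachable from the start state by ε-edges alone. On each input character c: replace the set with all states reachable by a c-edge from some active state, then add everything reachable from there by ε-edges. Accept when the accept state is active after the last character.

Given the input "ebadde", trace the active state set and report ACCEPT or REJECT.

S₀ = ε-closure({0}) = {0,2,4}
'e' @ 1: {1,5}  [accepting]
'b' @ 2: {}  — dead — no transitions
rest 'adde' ignored (set empty)
after full input: {}  (accept=1 not in)

Answer: REJECT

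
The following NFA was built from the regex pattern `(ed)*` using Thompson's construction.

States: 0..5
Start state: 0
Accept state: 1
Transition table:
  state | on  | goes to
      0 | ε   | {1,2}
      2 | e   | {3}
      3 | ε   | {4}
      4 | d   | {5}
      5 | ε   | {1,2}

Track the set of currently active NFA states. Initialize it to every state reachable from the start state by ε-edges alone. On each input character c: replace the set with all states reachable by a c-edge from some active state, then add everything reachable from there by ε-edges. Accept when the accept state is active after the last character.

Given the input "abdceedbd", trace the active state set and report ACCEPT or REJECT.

S₀ = ε-closure({0}) = {0,1,2}
'a' @ 1: {}  — no active states
rest 'bdceedbd' ignored (set empty)
final: {}; accept 1 not in set

Answer: REJECT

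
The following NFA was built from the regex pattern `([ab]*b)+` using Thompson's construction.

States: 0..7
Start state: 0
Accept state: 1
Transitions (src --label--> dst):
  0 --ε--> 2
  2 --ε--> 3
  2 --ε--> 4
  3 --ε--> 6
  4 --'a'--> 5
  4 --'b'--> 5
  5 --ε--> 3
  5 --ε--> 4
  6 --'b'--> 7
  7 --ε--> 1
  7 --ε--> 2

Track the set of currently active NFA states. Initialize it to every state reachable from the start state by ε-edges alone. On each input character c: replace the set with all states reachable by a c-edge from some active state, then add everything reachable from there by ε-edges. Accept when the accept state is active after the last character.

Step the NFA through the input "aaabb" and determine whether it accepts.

Answer: ACCEPT

Steps:
S₀ = ε-closure({0}) = {0,2,3,4,6}
'a' @ 1: {3,4,5,6}
'a' @ 2: {3,4,5,6}
'a' @ 3: {3,4,5,6}
'b' @ 4: {1,2,3,4,5,6,7}  ✓accept
'b' @ 5: {1,2,3,4,5,6,7}  ✓accept
final: {1,2,3,4,5,6,7}; accept 1 in set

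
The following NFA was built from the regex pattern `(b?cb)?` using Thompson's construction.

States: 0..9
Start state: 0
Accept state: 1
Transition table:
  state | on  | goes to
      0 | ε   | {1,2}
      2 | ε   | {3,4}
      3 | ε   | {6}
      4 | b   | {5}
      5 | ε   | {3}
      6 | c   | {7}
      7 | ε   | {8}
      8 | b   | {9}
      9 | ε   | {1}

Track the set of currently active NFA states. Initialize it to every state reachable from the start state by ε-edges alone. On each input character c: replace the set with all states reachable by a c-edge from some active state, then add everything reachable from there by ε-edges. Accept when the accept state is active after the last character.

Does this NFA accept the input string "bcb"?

S₀ = ε-closure({0}) = {0,1,2,3,4,6}
'b' @ 1: {3,5,6}
'c' @ 2: {7,8}
'b' @ 3: {1,9}  ✓accept
after full input: {1,9}  (accept=1 in)

Answer: ACCEPT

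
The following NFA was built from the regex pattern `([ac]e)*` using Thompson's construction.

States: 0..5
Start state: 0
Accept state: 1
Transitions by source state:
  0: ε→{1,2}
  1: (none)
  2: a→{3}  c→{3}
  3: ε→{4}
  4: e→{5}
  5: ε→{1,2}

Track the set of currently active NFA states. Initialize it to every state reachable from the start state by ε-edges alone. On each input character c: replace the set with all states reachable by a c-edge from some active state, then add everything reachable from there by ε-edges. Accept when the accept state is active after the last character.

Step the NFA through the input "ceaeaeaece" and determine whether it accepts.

initial (ε-close {0}): {0,1,2}
'c' @ 1: {3,4}
'e' @ 2: {1,2,5}  ✓accept
'a' @ 3: {3,4}
'e' @ 4: {1,2,5}  ✓accept
'a' @ 5: {3,4}
'e' @ 6: {1,2,5}  ✓accept
'a' @ 7: {3,4}
'e' @ 8: {1,2,5}  ✓accept
'c' @ 9: {3,4}
'e' @ 10: {1,2,5}  ✓accept
after full input: {1,2,5}  (accept=1 in)

Answer: ACCEPT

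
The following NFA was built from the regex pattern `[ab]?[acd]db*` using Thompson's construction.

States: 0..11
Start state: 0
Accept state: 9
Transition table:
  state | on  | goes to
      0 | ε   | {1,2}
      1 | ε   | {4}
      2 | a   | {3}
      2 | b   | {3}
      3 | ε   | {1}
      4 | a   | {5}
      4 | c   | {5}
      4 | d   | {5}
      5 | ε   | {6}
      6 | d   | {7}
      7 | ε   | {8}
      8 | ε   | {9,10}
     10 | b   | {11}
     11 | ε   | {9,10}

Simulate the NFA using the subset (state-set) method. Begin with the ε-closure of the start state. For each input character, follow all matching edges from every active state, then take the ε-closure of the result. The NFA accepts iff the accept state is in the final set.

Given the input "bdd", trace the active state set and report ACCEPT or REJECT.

Answer: ACCEPT

Derivation:
S₀ = ε-closure({0}) = {0,1,2,4}
'b' @ 1: {1,3,4}
'd' @ 2: {5,6}
'd' @ 3: {7,8,9,10}  (accept∈set)
end set {7,8,9,10} — state 9 in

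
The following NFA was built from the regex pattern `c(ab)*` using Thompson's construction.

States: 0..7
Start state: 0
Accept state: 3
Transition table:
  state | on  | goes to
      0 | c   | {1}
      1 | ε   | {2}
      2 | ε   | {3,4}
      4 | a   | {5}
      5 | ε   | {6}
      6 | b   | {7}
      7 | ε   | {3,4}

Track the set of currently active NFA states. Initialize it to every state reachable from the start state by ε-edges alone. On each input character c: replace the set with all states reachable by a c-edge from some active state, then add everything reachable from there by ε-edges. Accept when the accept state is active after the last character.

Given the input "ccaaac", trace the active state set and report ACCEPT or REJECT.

initial (ε-close {0}): {0}
'c' @ 1: {1,2,3,4}  ✓accept
'c' @ 2: {}  — no active states
rest 'aaac' ignored (set empty)
final: {}; accept 3 not in set

Answer: REJECT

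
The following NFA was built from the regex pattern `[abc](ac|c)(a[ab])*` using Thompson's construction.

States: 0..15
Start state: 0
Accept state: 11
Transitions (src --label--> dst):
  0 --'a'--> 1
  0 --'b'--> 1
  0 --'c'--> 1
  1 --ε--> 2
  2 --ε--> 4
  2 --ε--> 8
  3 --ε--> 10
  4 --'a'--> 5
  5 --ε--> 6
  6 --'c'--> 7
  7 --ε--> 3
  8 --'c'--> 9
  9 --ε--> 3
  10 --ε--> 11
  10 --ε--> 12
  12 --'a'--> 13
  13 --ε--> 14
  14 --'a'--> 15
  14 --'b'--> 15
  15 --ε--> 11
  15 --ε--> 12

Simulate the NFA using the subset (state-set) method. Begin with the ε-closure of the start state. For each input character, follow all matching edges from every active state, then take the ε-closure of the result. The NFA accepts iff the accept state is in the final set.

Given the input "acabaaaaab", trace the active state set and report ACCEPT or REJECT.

start: ε-closure({0}) = {0}
'a' @ 1: {1,2,4,8}
'c' @ 2: {3,9,10,11,12}  ✓accept
'a' @ 3: {13,14}
'b' @ 4: {11,12,15}  ✓accept
'a' @ 5: {13,14}
'a' @ 6: {11,12,15}  ✓accept
'a' @ 7: {13,14}
'a' @ 8: {11,12,15}  ✓accept
'a' @ 9: {13,14}
'b' @ 10: {11,12,15}  ✓accept
final: {11,12,15}; accept 11 in set

Answer: ACCEPT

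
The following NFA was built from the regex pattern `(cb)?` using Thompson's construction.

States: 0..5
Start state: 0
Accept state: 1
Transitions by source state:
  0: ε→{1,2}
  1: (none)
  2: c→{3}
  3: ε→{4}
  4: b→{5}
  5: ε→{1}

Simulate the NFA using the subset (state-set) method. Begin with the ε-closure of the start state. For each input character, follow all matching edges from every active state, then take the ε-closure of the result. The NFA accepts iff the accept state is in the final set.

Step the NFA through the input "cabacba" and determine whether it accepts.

Answer: REJECT

Derivation:
start: ε-closure({0}) = {0,1,2}
'c' @ 1: {3,4}
'a' @ 2: {}  — dead — no transitions
rest 'bacba' ignored (set empty)
after full input: {}  (accept=1 not in)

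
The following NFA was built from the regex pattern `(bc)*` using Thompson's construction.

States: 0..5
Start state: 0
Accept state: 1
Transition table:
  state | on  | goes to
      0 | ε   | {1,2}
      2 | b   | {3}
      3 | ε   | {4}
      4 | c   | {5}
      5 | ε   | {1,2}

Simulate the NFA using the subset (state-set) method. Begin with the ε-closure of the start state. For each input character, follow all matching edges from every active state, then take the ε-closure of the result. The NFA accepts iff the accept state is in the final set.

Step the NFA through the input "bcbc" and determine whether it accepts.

Answer: ACCEPT

Steps:
initial (ε-close {0}): {0,1,2}
'b' @ 1: {3,4}
'c' @ 2: {1,2,5}  [accepting]
'b' @ 3: {3,4}
'c' @ 4: {1,2,5}  [accepting]
final: {1,2,5}; accept 1 in set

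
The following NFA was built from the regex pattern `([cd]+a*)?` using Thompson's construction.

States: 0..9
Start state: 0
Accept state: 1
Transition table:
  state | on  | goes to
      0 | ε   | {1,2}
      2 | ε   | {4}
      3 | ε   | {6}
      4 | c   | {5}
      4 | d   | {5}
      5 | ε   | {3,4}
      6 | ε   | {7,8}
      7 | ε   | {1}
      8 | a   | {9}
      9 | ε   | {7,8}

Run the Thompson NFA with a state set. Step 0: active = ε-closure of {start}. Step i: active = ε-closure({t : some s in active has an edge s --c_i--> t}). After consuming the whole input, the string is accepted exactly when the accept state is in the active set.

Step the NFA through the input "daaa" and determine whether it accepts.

start: ε-closure({0}) = {0,1,2,4}
'd' @ 1: {1,3,4,5,6,7,8}  (accept∈set)
'a' @ 2: {1,7,8,9}  (accept∈set)
'a' @ 3: {1,7,8,9}  (accept∈set)
'a' @ 4: {1,7,8,9}  (accept∈set)
final: {1,7,8,9}; accept 1 in set

Answer: ACCEPT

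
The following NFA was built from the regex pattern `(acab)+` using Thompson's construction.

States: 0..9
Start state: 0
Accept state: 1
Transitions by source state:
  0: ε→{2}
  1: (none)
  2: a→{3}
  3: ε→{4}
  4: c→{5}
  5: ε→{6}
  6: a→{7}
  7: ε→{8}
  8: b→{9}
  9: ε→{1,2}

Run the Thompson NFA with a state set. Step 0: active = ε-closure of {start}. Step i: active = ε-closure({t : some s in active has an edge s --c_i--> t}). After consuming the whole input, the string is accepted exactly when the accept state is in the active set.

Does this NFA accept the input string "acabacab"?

S₀ = ε-closure({0}) = {0,2}
'a' @ 1: {3,4}
'c' @ 2: {5,6}
'a' @ 3: {7,8}
'b' @ 4: {1,2,9}  [accepting]
'a' @ 5: {3,4}
'c' @ 6: {5,6}
'a' @ 7: {7,8}
'b' @ 8: {1,2,9}  [accepting]
final: {1,2,9}; accept 1 in set

Answer: ACCEPT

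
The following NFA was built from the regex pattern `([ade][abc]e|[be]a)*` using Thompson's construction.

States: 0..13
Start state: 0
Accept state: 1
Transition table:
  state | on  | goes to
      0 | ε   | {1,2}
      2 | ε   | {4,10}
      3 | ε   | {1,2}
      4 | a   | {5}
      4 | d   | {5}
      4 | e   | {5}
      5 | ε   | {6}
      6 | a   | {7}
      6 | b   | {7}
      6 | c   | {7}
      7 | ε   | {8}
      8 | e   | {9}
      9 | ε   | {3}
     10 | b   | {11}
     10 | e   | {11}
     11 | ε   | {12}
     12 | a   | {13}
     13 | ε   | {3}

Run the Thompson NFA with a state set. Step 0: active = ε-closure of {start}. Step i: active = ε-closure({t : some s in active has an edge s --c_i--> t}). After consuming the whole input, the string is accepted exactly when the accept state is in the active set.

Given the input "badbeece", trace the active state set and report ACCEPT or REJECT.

Answer: ACCEPT

Steps:
start: ε-closure({0}) = {0,1,2,4,10}
'b' @ 1: {11,12}
'a' @ 2: {1,2,3,4,10,13}  [accepting]
'd' @ 3: {5,6}
'b' @ 4: {7,8}
'e' @ 5: {1,2,3,4,9,10}  [accepting]
'e' @ 6: {5,6,11,12}
'c' @ 7: {7,8}
'e' @ 8: {1,2,3,4,9,10}  [accepting]
final: {1,2,3,4,9,10}; accept 1 in set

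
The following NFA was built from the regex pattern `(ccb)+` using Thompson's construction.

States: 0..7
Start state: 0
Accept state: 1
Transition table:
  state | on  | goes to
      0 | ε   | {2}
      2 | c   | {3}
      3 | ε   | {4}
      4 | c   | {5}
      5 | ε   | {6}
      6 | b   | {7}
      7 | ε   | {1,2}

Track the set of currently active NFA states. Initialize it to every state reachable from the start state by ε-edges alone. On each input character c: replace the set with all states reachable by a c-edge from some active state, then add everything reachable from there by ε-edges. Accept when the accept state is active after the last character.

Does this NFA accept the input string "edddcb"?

Answer: REJECT

Steps:
start: ε-closure({0}) = {0,2}
'e' @ 1: {}  — state set empty
rest 'dddcb' ignored (set empty)
final: {}; accept 1 not in set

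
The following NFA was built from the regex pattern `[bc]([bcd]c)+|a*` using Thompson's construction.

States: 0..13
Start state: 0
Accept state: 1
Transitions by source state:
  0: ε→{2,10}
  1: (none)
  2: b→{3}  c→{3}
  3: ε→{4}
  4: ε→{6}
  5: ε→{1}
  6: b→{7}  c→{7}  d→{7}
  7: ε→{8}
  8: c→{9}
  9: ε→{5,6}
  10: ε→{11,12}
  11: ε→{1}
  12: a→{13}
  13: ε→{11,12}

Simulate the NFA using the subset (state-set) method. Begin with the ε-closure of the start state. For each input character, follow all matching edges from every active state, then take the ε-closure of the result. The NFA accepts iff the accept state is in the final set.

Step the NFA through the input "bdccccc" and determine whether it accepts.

start: ε-closure({0}) = {0,1,2,10,11,12}
'b' @ 1: {3,4,6}
'd' @ 2: {7,8}
'c' @ 3: {1,5,6,9}  ✓accept
'c' @ 4: {7,8}
'c' @ 5: {1,5,6,9}  ✓accept
'c' @ 6: {7,8}
'c' @ 7: {1,5,6,9}  ✓accept
end set {1,5,6,9} — state 1 in

Answer: ACCEPT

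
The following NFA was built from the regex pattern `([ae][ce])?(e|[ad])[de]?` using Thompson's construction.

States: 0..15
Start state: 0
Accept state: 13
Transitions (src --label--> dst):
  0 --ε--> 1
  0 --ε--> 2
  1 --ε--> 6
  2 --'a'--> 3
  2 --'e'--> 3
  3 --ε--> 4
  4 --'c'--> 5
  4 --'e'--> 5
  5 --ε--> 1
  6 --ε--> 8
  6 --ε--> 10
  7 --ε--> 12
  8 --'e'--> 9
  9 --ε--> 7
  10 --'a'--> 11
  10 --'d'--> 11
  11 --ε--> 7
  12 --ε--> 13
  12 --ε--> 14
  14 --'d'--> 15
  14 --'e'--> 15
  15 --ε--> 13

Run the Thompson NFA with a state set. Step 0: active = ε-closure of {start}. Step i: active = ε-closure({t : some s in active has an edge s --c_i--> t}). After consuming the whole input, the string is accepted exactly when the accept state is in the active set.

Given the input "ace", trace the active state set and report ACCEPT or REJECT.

initial (ε-close {0}): {0,1,2,6,8,10}
'a' @ 1: {3,4,7,11,12,13,14}  ✓accept
'c' @ 2: {1,5,6,8,10}
'e' @ 3: {7,9,12,13,14}  ✓accept
final: {7,9,12,13,14}; accept 13 in set

Answer: ACCEPT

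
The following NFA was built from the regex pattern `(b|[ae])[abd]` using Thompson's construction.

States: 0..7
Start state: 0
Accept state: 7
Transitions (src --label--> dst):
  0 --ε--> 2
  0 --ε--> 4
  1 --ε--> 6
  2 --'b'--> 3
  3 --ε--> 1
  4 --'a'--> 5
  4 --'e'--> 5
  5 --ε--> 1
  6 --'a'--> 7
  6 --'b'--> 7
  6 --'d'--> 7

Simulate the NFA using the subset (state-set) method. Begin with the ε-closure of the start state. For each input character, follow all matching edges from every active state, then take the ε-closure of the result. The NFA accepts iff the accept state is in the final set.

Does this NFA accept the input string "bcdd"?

Answer: REJECT

Steps:
initial (ε-close {0}): {0,2,4}
'b' @ 1: {1,3,6}
'c' @ 2: {}  — no active states
rest 'dd' ignored (set empty)
final: {}; accept 7 not in set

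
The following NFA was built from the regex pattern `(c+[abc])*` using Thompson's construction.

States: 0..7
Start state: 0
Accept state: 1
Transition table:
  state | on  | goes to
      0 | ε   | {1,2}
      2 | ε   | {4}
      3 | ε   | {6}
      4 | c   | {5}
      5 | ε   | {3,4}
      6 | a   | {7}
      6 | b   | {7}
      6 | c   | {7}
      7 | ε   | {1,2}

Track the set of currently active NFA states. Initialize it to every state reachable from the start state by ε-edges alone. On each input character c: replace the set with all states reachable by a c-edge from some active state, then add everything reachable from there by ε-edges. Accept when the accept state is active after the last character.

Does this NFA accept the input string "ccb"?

start: ε-closure({0}) = {0,1,2,4}
'c' @ 1: {3,4,5,6}
'c' @ 2: {1,2,3,4,5,6,7}  [accepting]
'b' @ 3: {1,2,4,7}  [accepting]
after full input: {1,2,4,7}  (accept=1 in)

Answer: ACCEPT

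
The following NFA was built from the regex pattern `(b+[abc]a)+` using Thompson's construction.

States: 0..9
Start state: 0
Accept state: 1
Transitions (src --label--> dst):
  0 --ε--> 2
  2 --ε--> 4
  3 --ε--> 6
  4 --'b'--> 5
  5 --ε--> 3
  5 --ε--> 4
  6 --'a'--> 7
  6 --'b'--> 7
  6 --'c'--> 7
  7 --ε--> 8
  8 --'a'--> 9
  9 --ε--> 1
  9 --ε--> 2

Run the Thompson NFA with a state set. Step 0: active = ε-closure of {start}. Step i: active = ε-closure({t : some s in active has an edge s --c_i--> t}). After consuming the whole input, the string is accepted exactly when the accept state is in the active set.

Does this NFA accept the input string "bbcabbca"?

initial (ε-close {0}): {0,2,4}
'b' @ 1: {3,4,5,6}
'b' @ 2: {3,4,5,6,7,8}
'c' @ 3: {7,8}
'a' @ 4: {1,2,4,9}  [accepting]
'b' @ 5: {3,4,5,6}
'b' @ 6: {3,4,5,6,7,8}
'c' @ 7: {7,8}
'a' @ 8: {1,2,4,9}  [accepting]
final: {1,2,4,9}; accept 1 in set

Answer: ACCEPT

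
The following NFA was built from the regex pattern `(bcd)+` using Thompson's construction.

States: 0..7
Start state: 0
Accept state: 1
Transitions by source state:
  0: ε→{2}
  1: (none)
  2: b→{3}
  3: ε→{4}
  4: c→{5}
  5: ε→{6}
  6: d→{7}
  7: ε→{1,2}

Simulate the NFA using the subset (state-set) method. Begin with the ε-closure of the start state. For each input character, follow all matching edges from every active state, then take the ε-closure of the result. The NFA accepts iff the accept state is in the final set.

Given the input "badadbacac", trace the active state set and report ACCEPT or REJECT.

Answer: REJECT

Steps:
S₀ = ε-closure({0}) = {0,2}
'b' @ 1: {3,4}
'a' @ 2: {}  — dead — no transitions
rest 'dadbacac' ignored (set empty)
final: {}; accept 1 not in set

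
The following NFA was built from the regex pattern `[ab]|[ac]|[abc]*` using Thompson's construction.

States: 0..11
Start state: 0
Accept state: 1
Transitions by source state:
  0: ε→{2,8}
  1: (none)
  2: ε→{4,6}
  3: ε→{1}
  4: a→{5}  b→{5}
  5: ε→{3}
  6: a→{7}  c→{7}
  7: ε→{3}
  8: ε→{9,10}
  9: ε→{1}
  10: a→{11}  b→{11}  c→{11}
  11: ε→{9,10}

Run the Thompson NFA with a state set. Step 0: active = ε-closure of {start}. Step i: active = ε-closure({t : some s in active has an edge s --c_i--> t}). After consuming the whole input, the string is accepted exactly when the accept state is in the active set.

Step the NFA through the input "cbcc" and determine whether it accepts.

start: ε-closure({0}) = {0,1,2,4,6,8,9,10}
'c' @ 1: {1,3,7,9,10,11}  (accept∈set)
'b' @ 2: {1,9,10,11}  (accept∈set)
'c' @ 3: {1,9,10,11}  (accept∈set)
'c' @ 4: {1,9,10,11}  (accept∈set)
end set {1,9,10,11} — state 1 in

Answer: ACCEPT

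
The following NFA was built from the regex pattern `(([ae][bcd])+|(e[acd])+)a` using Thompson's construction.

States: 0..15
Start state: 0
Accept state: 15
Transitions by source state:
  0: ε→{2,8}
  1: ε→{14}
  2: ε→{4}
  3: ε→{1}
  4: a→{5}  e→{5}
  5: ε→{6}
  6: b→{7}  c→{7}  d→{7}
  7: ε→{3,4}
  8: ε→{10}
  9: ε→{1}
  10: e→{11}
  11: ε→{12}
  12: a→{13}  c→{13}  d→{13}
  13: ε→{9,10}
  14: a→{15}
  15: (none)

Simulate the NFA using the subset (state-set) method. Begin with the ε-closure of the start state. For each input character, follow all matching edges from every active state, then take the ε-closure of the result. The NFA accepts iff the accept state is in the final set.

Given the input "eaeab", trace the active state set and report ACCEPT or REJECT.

Answer: REJECT

Derivation:
initial (ε-close {0}): {0,2,4,8,10}
'e' @ 1: {5,6,11,12}
'a' @ 2: {1,9,10,13,14}
'e' @ 3: {11,12}
'a' @ 4: {1,9,10,13,14}
'b' @ 5: {}  — state set empty
end set {} — state 15 not in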